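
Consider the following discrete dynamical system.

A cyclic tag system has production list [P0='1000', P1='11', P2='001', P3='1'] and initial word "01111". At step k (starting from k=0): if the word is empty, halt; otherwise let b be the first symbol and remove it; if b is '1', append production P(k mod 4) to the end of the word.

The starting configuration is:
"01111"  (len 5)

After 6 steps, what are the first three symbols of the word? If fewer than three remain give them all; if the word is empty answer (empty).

100

k=0  "01111"  (len 5)
k=1  "1111"  (len 4)
k=2  "11111"  (len 5)
k=3  "1111001"  (len 7)
k=4  "1110011"  (len 7)
k=5  "1100111000"  (len 10)
k=6  "10011100011"  (len 11)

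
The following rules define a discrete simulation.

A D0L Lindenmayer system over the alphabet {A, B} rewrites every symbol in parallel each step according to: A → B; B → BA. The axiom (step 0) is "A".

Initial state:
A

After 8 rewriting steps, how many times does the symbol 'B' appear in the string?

21

[0] A
[1] B
[2] BA
[3] BAB
[4] BABBA
[5] BABBABAB
[6] BABBABABBABBA
[7] BABBABABBABBABABBABAB
[8] BABBABABBABBABABBABABBABBABABBABBA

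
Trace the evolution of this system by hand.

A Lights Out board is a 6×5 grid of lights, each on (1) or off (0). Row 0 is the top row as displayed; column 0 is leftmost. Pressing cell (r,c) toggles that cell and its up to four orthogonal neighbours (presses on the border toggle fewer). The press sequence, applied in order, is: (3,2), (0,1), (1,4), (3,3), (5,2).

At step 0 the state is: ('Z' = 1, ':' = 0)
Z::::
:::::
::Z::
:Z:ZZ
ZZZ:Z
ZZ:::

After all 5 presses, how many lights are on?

[0] Z::::
:::::
::Z::
:Z:ZZ
ZZZ:Z
ZZ:::
[1] Z::::
:::::
:::::
::Z:Z
ZZ::Z
ZZ:::
[2] :ZZ::
:Z:::
:::::
::Z:Z
ZZ::Z
ZZ:::
[3] :ZZ:Z
:Z:ZZ
::::Z
::Z:Z
ZZ::Z
ZZ:::
[4] :ZZ:Z
:Z:ZZ
:::ZZ
:::Z:
ZZ:ZZ
ZZ:::
[5] :ZZ:Z
:Z:ZZ
:::ZZ
:::Z:
ZZZZZ
Z:ZZ:

17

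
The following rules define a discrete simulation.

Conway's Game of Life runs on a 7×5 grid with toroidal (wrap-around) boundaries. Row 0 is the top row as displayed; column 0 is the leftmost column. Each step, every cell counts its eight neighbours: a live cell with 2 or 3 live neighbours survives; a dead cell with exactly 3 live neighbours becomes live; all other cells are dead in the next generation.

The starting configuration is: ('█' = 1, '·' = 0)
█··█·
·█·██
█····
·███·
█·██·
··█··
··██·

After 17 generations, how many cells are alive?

0) █··█·
·█·██
█····
·███·
█·██·
··█··
··██·
1) ██···
·███·
█····
█··█·
····█
····█
·████
2) ·····
··█·█
█··█·
█····
█··██
··█·█
·████
3) ██··█
···██
██·█·
██·█·
██·█·
·····
███·█
4) ·····
···█·
·█·█·
···█·
██···
···█·
··███
5) ··█·█
··█··
···██
██··█
··█·█
██·█·
··███
6) ·██·█
··█·█
·████
·██··
··█··
██···
·····
7) ███··
····█
····█
█····
█·█··
·█···
··█··
8) ████·
·█·██
█···█
██··█
█····
·██··
█·█··
9) ·····
·····
··█··
·█···
··█·█
█·█··
█···█
10) ·····
·····
·····
·███·
█·██·
█····
██··█
11) █····
·····
··█··
·█·██
█··█·
··██·
██··█
12) ██··█
·····
··██·
██·██
██···
··██·
█████
13) ·····
█████
████·
···█·
·····
·····
·····
14) █████
·····
·····
·█·██
·····
·····
·····
15) █████
█████
·····
·····
·····
·····
█████
16) ·····
·····
█████
·····
·····
█████
·····
17) ·····
█████
█████
█████
█████
█████
█████

30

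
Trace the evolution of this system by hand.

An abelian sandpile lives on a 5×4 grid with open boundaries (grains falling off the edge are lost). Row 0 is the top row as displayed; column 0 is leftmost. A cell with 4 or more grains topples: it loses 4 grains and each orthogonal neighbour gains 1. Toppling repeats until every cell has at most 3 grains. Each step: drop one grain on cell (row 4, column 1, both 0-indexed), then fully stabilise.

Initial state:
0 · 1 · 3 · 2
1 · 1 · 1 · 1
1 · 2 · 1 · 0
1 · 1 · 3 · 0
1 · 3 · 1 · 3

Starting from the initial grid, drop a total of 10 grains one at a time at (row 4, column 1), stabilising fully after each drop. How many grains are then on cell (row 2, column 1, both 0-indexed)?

k=0  0 · 1 · 3 · 2
1 · 1 · 1 · 1
1 · 2 · 1 · 0
1 · 1 · 3 · 0
1 · 3 · 1 · 3
k=1  0 · 1 · 3 · 2
1 · 1 · 1 · 1
1 · 2 · 1 · 0
1 · 2 · 3 · 0
2 · 0 · 2 · 3
k=2  0 · 1 · 3 · 2
1 · 1 · 1 · 1
1 · 2 · 1 · 0
1 · 2 · 3 · 0
2 · 1 · 2 · 3
k=3  0 · 1 · 3 · 2
1 · 1 · 1 · 1
1 · 2 · 1 · 0
1 · 2 · 3 · 0
2 · 2 · 2 · 3
k=4  0 · 1 · 3 · 2
1 · 1 · 1 · 1
1 · 2 · 1 · 0
1 · 2 · 3 · 0
2 · 3 · 2 · 3
k=5  0 · 1 · 3 · 2
1 · 1 · 1 · 1
1 · 2 · 1 · 0
1 · 3 · 3 · 0
3 · 0 · 3 · 3
k=6  0 · 1 · 3 · 2
1 · 1 · 1 · 1
1 · 2 · 1 · 0
1 · 3 · 3 · 0
3 · 1 · 3 · 3
k=7  0 · 1 · 3 · 2
1 · 1 · 1 · 1
1 · 2 · 1 · 0
1 · 3 · 3 · 0
3 · 2 · 3 · 3
k=8  0 · 1 · 3 · 2
1 · 1 · 1 · 1
1 · 2 · 1 · 0
1 · 3 · 3 · 0
3 · 3 · 3 · 3
k=9  0 · 1 · 3 · 2
1 · 1 · 1 · 1
1 · 3 · 2 · 0
3 · 1 · 1 · 2
0 · 3 · 2 · 0
k=10  0 · 1 · 3 · 2
1 · 1 · 1 · 1
1 · 3 · 2 · 0
3 · 2 · 1 · 2
1 · 0 · 3 · 0

3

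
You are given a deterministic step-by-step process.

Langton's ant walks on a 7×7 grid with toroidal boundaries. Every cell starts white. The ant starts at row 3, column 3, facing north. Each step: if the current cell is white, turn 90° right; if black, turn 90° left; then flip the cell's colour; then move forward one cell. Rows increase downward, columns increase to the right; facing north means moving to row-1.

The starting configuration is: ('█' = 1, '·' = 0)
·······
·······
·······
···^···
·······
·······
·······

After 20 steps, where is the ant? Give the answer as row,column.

k=0  ·······
·······
·······
···^···
·······
·······
·······
k=1  ·······
·······
·······
···█>··
·······
·······
·······
k=2  ·······
·······
·······
···██··
····v··
·······
·······
k=3  ·······
·······
·······
···██··
···<█··
·······
·······
k=4  ·······
·······
·······
···^█··
···██··
·······
·······
k=5  ·······
·······
·······
··<·█··
···██··
·······
·······
k=6  ·······
·······
··^····
··█·█··
···██··
·······
·······
k=7  ·······
·······
··█>···
··█·█··
···██··
·······
·······
k=8  ·······
·······
··██···
··█v█··
···██··
·······
·······
k=9  ·······
·······
··██···
··<██··
···██··
·······
·······
k=10  ·······
·······
··██···
···██··
··v██··
·······
·······
k=11  ·······
·······
··██···
···██··
·<███··
·······
·······
k=12  ·······
·······
··██···
·^·██··
·████··
·······
·······
k=13  ·······
·······
··██···
·█>██··
·████··
·······
·······
k=14  ·······
·······
··██···
·████··
·█v██··
·······
·······
k=15  ·······
·······
··██···
·████··
·█·>█··
·······
·······
k=16  ·······
·······
··██···
·██^█··
·█··█··
·······
·······
k=17  ·······
·······
··██···
·█<·█··
·█··█··
·······
·······
k=18  ·······
·······
··██···
·█··█··
·█v·█··
·······
·······
k=19  ·······
·······
··██···
·█··█··
·<█·█··
·······
·······
k=20  ·······
·······
··██···
·█··█··
··█·█··
·v·····
·······

5,1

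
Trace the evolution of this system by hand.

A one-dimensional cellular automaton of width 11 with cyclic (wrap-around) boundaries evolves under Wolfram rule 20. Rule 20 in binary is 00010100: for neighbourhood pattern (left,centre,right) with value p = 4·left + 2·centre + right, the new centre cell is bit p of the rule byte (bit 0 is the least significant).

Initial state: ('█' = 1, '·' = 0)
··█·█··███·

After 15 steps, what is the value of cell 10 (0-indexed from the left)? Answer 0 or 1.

k=0  ··█·█··███·
k=1  ··█·██····█
k=2  █·█···█···█
k=3  ··██··██···
k=4  ····█···█··
k=5  ····██··██·
k=6  ······█···█
k=7  █·····██··█
k=8  ·█······█··
k=9  ·██·····██·
k=10  ···█······█
k=11  █··██·····█
k=12  ·█···█·····
k=13  ·██··██····
k=14  ···█···█···
k=15  ···██··██··

0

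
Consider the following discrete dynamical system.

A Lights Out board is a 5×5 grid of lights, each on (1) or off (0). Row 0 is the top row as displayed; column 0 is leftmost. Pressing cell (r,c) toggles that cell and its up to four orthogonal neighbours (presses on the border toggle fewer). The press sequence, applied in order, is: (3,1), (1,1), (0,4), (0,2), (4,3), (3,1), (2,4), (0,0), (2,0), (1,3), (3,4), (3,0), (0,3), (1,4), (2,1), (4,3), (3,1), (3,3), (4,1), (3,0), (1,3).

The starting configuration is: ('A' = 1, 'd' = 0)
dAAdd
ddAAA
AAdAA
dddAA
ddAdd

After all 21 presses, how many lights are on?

16

gen 0: dAAdd
ddAAA
AAdAA
dddAA
ddAdd
gen 1: dAAdd
ddAAA
AddAA
AAAAA
dAAdd
gen 2: ddAdd
AAdAA
AAdAA
AAAAA
dAAdd
gen 3: ddAAA
AAdAd
AAdAA
AAAAA
dAAdd
gen 4: dAddA
AAAAd
AAdAA
AAAAA
dAAdd
gen 5: dAddA
AAAAd
AAdAA
AAAdA
dAdAA
gen 6: dAddA
AAAAd
AddAA
ddddA
dddAA
gen 7: dAddA
AAAAA
Adddd
ddddd
dddAA
gen 8: AdddA
dAAAA
Adddd
ddddd
dddAA
gen 9: AdddA
AAAAA
dAddd
Adddd
dddAA
gen 10: AddAA
AAddd
dAdAd
Adddd
dddAA
gen 11: AddAA
AAddd
dAdAA
AddAA
dddAd
gen 12: AddAA
AAddd
AAdAA
dAdAA
AddAd
gen 13: AdAdd
AAdAd
AAdAA
dAdAA
AddAd
gen 14: AdAdA
AAddA
AAdAd
dAdAA
AddAd
gen 15: AdAdA
AdddA
ddAAd
dddAA
AddAd
gen 16: AdAdA
AdddA
ddAAd
ddddA
AdAdA
gen 17: AdAdA
AdddA
dAAAd
AAAdA
AAAdA
gen 18: AdAdA
AdddA
dAAdd
AAdAd
AAAAA
gen 19: AdAdA
AdddA
dAAdd
AddAd
dddAA
gen 20: AdAdA
AdddA
AAAdd
dAdAd
AddAA
gen 21: AdAAA
AdAAd
AAAAd
dAdAd
AddAA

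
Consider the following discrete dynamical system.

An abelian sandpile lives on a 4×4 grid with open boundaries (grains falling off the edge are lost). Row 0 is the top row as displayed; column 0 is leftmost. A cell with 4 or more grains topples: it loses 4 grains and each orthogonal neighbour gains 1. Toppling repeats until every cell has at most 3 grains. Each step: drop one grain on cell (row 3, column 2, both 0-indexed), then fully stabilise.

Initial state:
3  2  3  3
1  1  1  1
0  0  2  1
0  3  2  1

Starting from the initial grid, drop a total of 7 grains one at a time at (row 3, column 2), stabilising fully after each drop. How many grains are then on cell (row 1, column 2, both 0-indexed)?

2

[0] 3  2  3  3
1  1  1  1
0  0  2  1
0  3  2  1
[1] 3  2  3  3
1  1  1  1
0  0  2  1
0  3  3  1
[2] 3  2  3  3
1  1  1  1
0  1  3  1
1  0  1  2
[3] 3  2  3  3
1  1  1  1
0  1  3  1
1  0  2  2
[4] 3  2  3  3
1  1  1  1
0  1  3  1
1  0  3  2
[5] 3  2  3  3
1  1  2  1
0  2  0  2
1  1  1  3
[6] 3  2  3  3
1  1  2  1
0  2  0  2
1  1  2  3
[7] 3  2  3  3
1  1  2  1
0  2  0  2
1  1  3  3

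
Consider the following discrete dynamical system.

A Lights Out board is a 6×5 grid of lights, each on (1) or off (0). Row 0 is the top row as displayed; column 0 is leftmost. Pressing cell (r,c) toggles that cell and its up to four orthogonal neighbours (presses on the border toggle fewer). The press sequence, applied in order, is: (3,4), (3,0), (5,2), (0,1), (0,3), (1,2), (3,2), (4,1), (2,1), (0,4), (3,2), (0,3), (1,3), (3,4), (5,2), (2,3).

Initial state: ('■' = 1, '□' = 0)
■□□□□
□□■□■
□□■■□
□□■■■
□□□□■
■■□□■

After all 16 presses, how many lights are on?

k=0  ■□□□□
□□■□■
□□■■□
□□■■■
□□□□■
■■□□■
k=1  ■□□□□
□□■□■
□□■■■
□□■□□
□□□□□
■■□□■
k=2  ■□□□□
□□■□■
■□■■■
■■■□□
■□□□□
■■□□■
k=3  ■□□□□
□□■□■
■□■■■
■■■□□
■□■□□
■□■■■
k=4  □■■□□
□■■□■
■□■■■
■■■□□
■□■□□
■□■■■
k=5  □■□■■
□■■■■
■□■■■
■■■□□
■□■□□
■□■■■
k=6  □■■■■
□□□□■
■□□■■
■■■□□
■□■□□
■□■■■
k=7  □■■■■
□□□□■
■□■■■
■□□■□
■□□□□
■□■■■
k=8  □■■■■
□□□□■
■□■■■
■■□■□
□■■□□
■■■■■
k=9  □■■■■
□■□□■
□■□■■
■□□■□
□■■□□
■■■■■
k=10  □■■□□
□■□□□
□■□■■
■□□■□
□■■□□
■■■■■
k=11  □■■□□
□■□□□
□■■■■
■■■□□
□■□□□
■■■■■
k=12  □■□■■
□■□■□
□■■■■
■■■□□
□■□□□
■■■■■
k=13  □■□□■
□■■□■
□■■□■
■■■□□
□■□□□
■■■■■
k=14  □■□□■
□■■□■
□■■□□
■■■■■
□■□□■
■■■■■
k=15  □■□□■
□■■□■
□■■□□
■■■■■
□■■□■
■□□□■
k=16  □■□□■
□■■■■
□■□■■
■■■□■
□■■□■
■□□□■

18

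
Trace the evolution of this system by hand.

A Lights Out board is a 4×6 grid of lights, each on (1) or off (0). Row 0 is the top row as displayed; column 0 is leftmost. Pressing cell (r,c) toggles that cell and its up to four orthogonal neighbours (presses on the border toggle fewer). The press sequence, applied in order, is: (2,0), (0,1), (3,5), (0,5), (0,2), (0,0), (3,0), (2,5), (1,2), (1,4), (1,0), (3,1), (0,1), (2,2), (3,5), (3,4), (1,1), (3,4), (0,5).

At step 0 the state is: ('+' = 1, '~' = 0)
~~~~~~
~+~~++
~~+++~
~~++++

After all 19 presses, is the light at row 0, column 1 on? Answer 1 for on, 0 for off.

1

gen 0: ~~~~~~
~+~~++
~~+++~
~~++++
gen 1: ~~~~~~
++~~++
+++++~
+~++++
gen 2: +++~~~
+~~~++
+++++~
+~++++
gen 3: +++~~~
+~~~++
++++++
+~++~~
gen 4: +++~++
+~~~+~
++++++
+~++~~
gen 5: +~~+++
+~+~+~
++++++
+~++~~
gen 6: ~+~+++
~~+~+~
++++++
+~++~~
gen 7: ~+~+++
~~+~+~
~+++++
~+++~~
gen 8: ~+~+++
~~+~++
~+++~~
~+++~+
gen 9: ~+++++
~+~+++
~+~+~~
~+++~+
gen 10: ~+++~+
~+~~~~
~+~++~
~+++~+
gen 11: ++++~+
+~~~~~
++~++~
~+++~+
gen 12: ++++~+
+~~~~~
+~~++~
+~~+~+
gen 13: ~~~+~+
++~~~~
+~~++~
+~~+~+
gen 14: ~~~+~+
+++~~~
+++~+~
+~++~+
gen 15: ~~~+~+
+++~~~
+++~++
+~+++~
gen 16: ~~~+~+
+++~~~
+++~~+
+~+~~+
gen 17: ~+~+~+
~~~~~~
+~+~~+
+~+~~+
gen 18: ~+~+~+
~~~~~~
+~+~++
+~+++~
gen 19: ~+~++~
~~~~~+
+~+~++
+~+++~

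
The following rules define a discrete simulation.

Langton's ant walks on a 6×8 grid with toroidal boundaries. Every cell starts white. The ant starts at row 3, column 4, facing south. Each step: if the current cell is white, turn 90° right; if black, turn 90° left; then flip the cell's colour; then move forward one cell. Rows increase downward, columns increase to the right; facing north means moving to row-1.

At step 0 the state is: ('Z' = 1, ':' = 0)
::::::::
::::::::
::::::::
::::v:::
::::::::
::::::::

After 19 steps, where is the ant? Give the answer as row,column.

2,6

step 0: ::::::::
::::::::
::::::::
::::v:::
::::::::
::::::::
step 1: ::::::::
::::::::
::::::::
:::<Z:::
::::::::
::::::::
step 2: ::::::::
::::::::
:::^::::
:::ZZ:::
::::::::
::::::::
step 3: ::::::::
::::::::
:::Z>:::
:::ZZ:::
::::::::
::::::::
step 4: ::::::::
::::::::
:::ZZ:::
:::Zv:::
::::::::
::::::::
step 5: ::::::::
::::::::
:::ZZ:::
:::Z:>::
::::::::
::::::::
step 6: ::::::::
::::::::
:::ZZ:::
:::Z:Z::
:::::v::
::::::::
step 7: ::::::::
::::::::
:::ZZ:::
:::Z:Z::
::::<Z::
::::::::
step 8: ::::::::
::::::::
:::ZZ:::
:::Z^Z::
::::ZZ::
::::::::
step 9: ::::::::
::::::::
:::ZZ:::
:::ZZ>::
::::ZZ::
::::::::
step 10: ::::::::
::::::::
:::ZZ^::
:::ZZ:::
::::ZZ::
::::::::
step 11: ::::::::
::::::::
:::ZZZ>:
:::ZZ:::
::::ZZ::
::::::::
step 12: ::::::::
::::::::
:::ZZZZ:
:::ZZ:v:
::::ZZ::
::::::::
step 13: ::::::::
::::::::
:::ZZZZ:
:::ZZ<Z:
::::ZZ::
::::::::
step 14: ::::::::
::::::::
:::ZZ^Z:
:::ZZZZ:
::::ZZ::
::::::::
step 15: ::::::::
::::::::
:::Z<:Z:
:::ZZZZ:
::::ZZ::
::::::::
step 16: ::::::::
::::::::
:::Z::Z:
:::ZvZZ:
::::ZZ::
::::::::
step 17: ::::::::
::::::::
:::Z::Z:
:::Z:>Z:
::::ZZ::
::::::::
step 18: ::::::::
::::::::
:::Z:^Z:
:::Z::Z:
::::ZZ::
::::::::
step 19: ::::::::
::::::::
:::Z:Z>:
:::Z::Z:
::::ZZ::
::::::::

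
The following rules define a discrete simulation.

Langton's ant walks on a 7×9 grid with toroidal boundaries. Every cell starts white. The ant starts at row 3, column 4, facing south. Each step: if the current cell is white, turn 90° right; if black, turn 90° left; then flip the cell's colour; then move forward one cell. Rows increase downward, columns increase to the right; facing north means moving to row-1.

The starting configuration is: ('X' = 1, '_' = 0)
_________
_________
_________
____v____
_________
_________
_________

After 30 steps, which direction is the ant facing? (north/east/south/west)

step 0: _________
_________
_________
____v____
_________
_________
_________
step 1: _________
_________
_________
___<X____
_________
_________
_________
step 2: _________
_________
___^_____
___XX____
_________
_________
_________
step 3: _________
_________
___X>____
___XX____
_________
_________
_________
step 4: _________
_________
___XX____
___Xv____
_________
_________
_________
step 5: _________
_________
___XX____
___X_>___
_________
_________
_________
step 6: _________
_________
___XX____
___X_X___
_____v___
_________
_________
step 7: _________
_________
___XX____
___X_X___
____<X___
_________
_________
step 8: _________
_________
___XX____
___X^X___
____XX___
_________
_________
step 9: _________
_________
___XX____
___XX>___
____XX___
_________
_________
step 10: _________
_________
___XX^___
___XX____
____XX___
_________
_________
step 11: _________
_________
___XXX>__
___XX____
____XX___
_________
_________
step 12: _________
_________
___XXXX__
___XX_v__
____XX___
_________
_________
step 13: _________
_________
___XXXX__
___XX<X__
____XX___
_________
_________
step 14: _________
_________
___XX^X__
___XXXX__
____XX___
_________
_________
step 15: _________
_________
___X<_X__
___XXXX__
____XX___
_________
_________
step 16: _________
_________
___X__X__
___XvXX__
____XX___
_________
_________
step 17: _________
_________
___X__X__
___X_>X__
____XX___
_________
_________
step 18: _________
_________
___X_^X__
___X__X__
____XX___
_________
_________
step 19: _________
_________
___X_X>__
___X__X__
____XX___
_________
_________
step 20: _________
______^__
___X_X___
___X__X__
____XX___
_________
_________
step 21: _________
______X>_
___X_X___
___X__X__
____XX___
_________
_________
step 22: _________
______XX_
___X_X_v_
___X__X__
____XX___
_________
_________
step 23: _________
______XX_
___X_X<X_
___X__X__
____XX___
_________
_________
step 24: _________
______^X_
___X_XXX_
___X__X__
____XX___
_________
_________
step 25: _________
_____<_X_
___X_XXX_
___X__X__
____XX___
_________
_________
step 26: _____^___
_____X_X_
___X_XXX_
___X__X__
____XX___
_________
_________
step 27: _____X>__
_____X_X_
___X_XXX_
___X__X__
____XX___
_________
_________
step 28: _____XX__
_____XvX_
___X_XXX_
___X__X__
____XX___
_________
_________
step 29: _____XX__
_____<XX_
___X_XXX_
___X__X__
____XX___
_________
_________
step 30: _____XX__
______XX_
___X_vXX_
___X__X__
____XX___
_________
_________

south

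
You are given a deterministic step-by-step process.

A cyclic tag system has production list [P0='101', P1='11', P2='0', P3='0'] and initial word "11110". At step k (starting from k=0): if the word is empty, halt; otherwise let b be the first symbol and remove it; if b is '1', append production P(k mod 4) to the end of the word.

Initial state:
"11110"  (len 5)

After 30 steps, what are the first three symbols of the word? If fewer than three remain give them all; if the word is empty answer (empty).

101

0) "11110"  (len 5)
1) "1110101"  (len 7)
2) "11010111"  (len 8)
3) "10101110"  (len 8)
4) "01011100"  (len 8)
5) "1011100"  (len 7)
6) "01110011"  (len 8)
7) "1110011"  (len 7)
8) "1100110"  (len 7)
9) "100110101"  (len 9)
10) "0011010111"  (len 10)
11) "011010111"  (len 9)
12) "11010111"  (len 8)
13) "1010111101"  (len 10)
14) "01011110111"  (len 11)
15) "1011110111"  (len 10)
16) "0111101110"  (len 10)
17) "111101110"  (len 9)
18) "1110111011"  (len 10)
19) "1101110110"  (len 10)
20) "1011101100"  (len 10)
21) "011101100101"  (len 12)
22) "11101100101"  (len 11)
23) "11011001010"  (len 11)
24) "10110010100"  (len 11)
25) "0110010100101"  (len 13)
26) "110010100101"  (len 12)
27) "100101001010"  (len 12)
28) "001010010100"  (len 12)
29) "01010010100"  (len 11)
30) "1010010100"  (len 10)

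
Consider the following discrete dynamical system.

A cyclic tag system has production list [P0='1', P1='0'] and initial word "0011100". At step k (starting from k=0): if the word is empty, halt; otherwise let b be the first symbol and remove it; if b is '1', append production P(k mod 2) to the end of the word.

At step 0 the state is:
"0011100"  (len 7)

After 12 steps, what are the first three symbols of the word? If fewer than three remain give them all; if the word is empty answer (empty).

k=0  "0011100"  (len 7)
k=1  "011100"  (len 6)
k=2  "11100"  (len 5)
k=3  "11001"  (len 5)
k=4  "10010"  (len 5)
k=5  "00101"  (len 5)
k=6  "0101"  (len 4)
k=7  "101"  (len 3)
k=8  "010"  (len 3)
k=9  "10"  (len 2)
k=10  "00"  (len 2)
k=11  "0"  (len 1)
k=12  (halted — word empty)

(empty)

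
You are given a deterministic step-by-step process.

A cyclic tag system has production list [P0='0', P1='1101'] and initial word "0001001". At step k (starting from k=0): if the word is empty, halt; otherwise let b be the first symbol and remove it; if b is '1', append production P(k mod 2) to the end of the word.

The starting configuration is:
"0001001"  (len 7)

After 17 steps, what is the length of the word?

gen 0: "0001001"  (len 7)
gen 1: "001001"  (len 6)
gen 2: "01001"  (len 5)
gen 3: "1001"  (len 4)
gen 4: "0011101"  (len 7)
gen 5: "011101"  (len 6)
gen 6: "11101"  (len 5)
gen 7: "11010"  (len 5)
gen 8: "10101101"  (len 8)
gen 9: "01011010"  (len 8)
gen 10: "1011010"  (len 7)
gen 11: "0110100"  (len 7)
gen 12: "110100"  (len 6)
gen 13: "101000"  (len 6)
gen 14: "010001101"  (len 9)
gen 15: "10001101"  (len 8)
gen 16: "00011011101"  (len 11)
gen 17: "0011011101"  (len 10)

10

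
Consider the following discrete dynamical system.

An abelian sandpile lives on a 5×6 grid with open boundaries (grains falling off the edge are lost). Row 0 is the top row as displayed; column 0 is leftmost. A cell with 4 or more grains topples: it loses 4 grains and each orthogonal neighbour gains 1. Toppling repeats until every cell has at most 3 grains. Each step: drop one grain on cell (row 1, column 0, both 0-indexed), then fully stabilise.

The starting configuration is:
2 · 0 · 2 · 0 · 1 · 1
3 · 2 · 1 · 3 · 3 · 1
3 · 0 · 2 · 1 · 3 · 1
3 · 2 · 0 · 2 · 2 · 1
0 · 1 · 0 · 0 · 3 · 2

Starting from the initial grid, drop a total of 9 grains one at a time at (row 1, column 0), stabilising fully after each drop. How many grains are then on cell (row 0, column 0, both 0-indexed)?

1

[0] 2 · 0 · 2 · 0 · 1 · 1
3 · 2 · 1 · 3 · 3 · 1
3 · 0 · 2 · 1 · 3 · 1
3 · 2 · 0 · 2 · 2 · 1
0 · 1 · 0 · 0 · 3 · 2
[1] 3 · 0 · 2 · 0 · 1 · 1
1 · 3 · 1 · 3 · 3 · 1
1 · 1 · 2 · 1 · 3 · 1
0 · 3 · 0 · 2 · 2 · 1
1 · 1 · 0 · 0 · 3 · 2
[2] 3 · 0 · 2 · 0 · 1 · 1
2 · 3 · 1 · 3 · 3 · 1
1 · 1 · 2 · 1 · 3 · 1
0 · 3 · 0 · 2 · 2 · 1
1 · 1 · 0 · 0 · 3 · 2
[3] 3 · 0 · 2 · 0 · 1 · 1
3 · 3 · 1 · 3 · 3 · 1
1 · 1 · 2 · 1 · 3 · 1
0 · 3 · 0 · 2 · 2 · 1
1 · 1 · 0 · 0 · 3 · 2
[4] 0 · 2 · 2 · 0 · 1 · 1
2 · 0 · 2 · 3 · 3 · 1
2 · 2 · 2 · 1 · 3 · 1
0 · 3 · 0 · 2 · 2 · 1
1 · 1 · 0 · 0 · 3 · 2
[5] 0 · 2 · 2 · 0 · 1 · 1
3 · 0 · 2 · 3 · 3 · 1
2 · 2 · 2 · 1 · 3 · 1
0 · 3 · 0 · 2 · 2 · 1
1 · 1 · 0 · 0 · 3 · 2
[6] 1 · 2 · 2 · 0 · 1 · 1
0 · 1 · 2 · 3 · 3 · 1
3 · 2 · 2 · 1 · 3 · 1
0 · 3 · 0 · 2 · 2 · 1
1 · 1 · 0 · 0 · 3 · 2
[7] 1 · 2 · 2 · 0 · 1 · 1
1 · 1 · 2 · 3 · 3 · 1
3 · 2 · 2 · 1 · 3 · 1
0 · 3 · 0 · 2 · 2 · 1
1 · 1 · 0 · 0 · 3 · 2
[8] 1 · 2 · 2 · 0 · 1 · 1
2 · 1 · 2 · 3 · 3 · 1
3 · 2 · 2 · 1 · 3 · 1
0 · 3 · 0 · 2 · 2 · 1
1 · 1 · 0 · 0 · 3 · 2
[9] 1 · 2 · 2 · 0 · 1 · 1
3 · 1 · 2 · 3 · 3 · 1
3 · 2 · 2 · 1 · 3 · 1
0 · 3 · 0 · 2 · 2 · 1
1 · 1 · 0 · 0 · 3 · 2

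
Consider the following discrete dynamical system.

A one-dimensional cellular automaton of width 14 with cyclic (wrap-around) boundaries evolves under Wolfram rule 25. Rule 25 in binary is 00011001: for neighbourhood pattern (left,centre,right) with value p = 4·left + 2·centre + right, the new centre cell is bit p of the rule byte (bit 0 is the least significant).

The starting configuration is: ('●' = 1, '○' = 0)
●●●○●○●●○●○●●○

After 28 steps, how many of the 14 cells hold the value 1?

5

gen 0: ●●●○●○●●○●○●●○
gen 1: ●○○○○○●○○○○●○○
gen 2: ○●●●●○○●●●○○●○
gen 3: ○●○○○●○●○○●○○●
gen 4: ○○●●○○○○●○○●○○
gen 5: ●○●○●●●○○●○○●●
gen 6: ○○○○●○○●○○●○●○
gen 7: ●●●○○●○○●○○○○●
gen 8: ○○○●○○●○○●●●○●
gen 9: ●●○○●○○●○●○○○○
gen 10: ●○●○○●○○○○●●●○
gen 11: ○○○●○○●●●○●○○○
gen 12: ●●○○●○●○○○○●●●
gen 13: ○○●○○○○●●●○●○○
gen 14: ●○○●●●○●○○○○●●
gen 15: ○●○●○○○○●●●○●○
gen 16: ○○○○●●●○●○○○○●
gen 17: ●●●○●○○○○●●●○○
gen 18: ●○○○○●●●○●○○●○
gen 19: ○●●●○●○○○○●○○○
gen 20: ○●○○○○●●●○○●●●
gen 21: ○○●●●○●○○●○●○○
gen 22: ●○●○○○○●○○○○●●
gen 23: ○○○●●●○○●●●○●○
gen 24: ●●○●○○●○●○○○○●
gen 25: ○○○○●○○○○●●●○●
gen 26: ●●●○○●●●○●○○○○
gen 27: ●○○●○●○○○○●●●○
gen 28: ○●○○○○●●●○●○○○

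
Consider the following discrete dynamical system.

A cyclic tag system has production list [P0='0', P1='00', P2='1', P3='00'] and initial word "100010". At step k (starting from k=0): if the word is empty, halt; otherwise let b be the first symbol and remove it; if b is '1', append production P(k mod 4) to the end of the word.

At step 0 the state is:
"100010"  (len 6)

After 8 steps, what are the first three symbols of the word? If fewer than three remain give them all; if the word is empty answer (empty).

0) "100010"  (len 6)
1) "000100"  (len 6)
2) "00100"  (len 5)
3) "0100"  (len 4)
4) "100"  (len 3)
5) "000"  (len 3)
6) "00"  (len 2)
7) "0"  (len 1)
8) (halted — word empty)

(empty)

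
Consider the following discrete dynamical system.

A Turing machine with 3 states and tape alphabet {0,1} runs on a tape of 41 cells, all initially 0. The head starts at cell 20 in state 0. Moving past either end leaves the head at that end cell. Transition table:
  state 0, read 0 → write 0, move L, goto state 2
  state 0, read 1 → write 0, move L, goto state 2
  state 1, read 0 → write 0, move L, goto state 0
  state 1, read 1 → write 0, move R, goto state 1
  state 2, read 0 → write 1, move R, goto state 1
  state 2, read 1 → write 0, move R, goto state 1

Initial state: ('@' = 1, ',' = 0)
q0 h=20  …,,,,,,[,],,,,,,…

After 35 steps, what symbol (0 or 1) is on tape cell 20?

0

k=0  q0 h=20  …,,,,,,[,],,,,,,…
k=1  q2 h=19  …,,,,,,[,],,,,,,…
k=2  q1 h=20  …,,,,,@[,],,,,,,…
k=3  q0 h=19  …,,,,,,[@],,,,,,…
k=4  q2 h=18  …,,,,,,[,],,,,,,…
k=5  q1 h=19  …,,,,,@[,],,,,,,…
k=6  q0 h=18  …,,,,,,[@],,,,,,…
k=7  q2 h=17  …,,,,,,[,],,,,,,…
k=8  q1 h=18  …,,,,,@[,],,,,,,…
k=9  q0 h=17  …,,,,,,[@],,,,,,…
k=10  q2 h=16  …,,,,,,[,],,,,,,…
k=11  q1 h=17  …,,,,,@[,],,,,,,…
k=12  q0 h=16  …,,,,,,[@],,,,,,…
k=13  q2 h=15  …,,,,,,[,],,,,,,…
k=14  q1 h=16  …,,,,,@[,],,,,,,…
k=15  q0 h=15  …,,,,,,[@],,,,,,…
k=16  q2 h=14  …,,,,,,[,],,,,,,…
k=17  q1 h=15  …,,,,,@[,],,,,,,…
k=18  q0 h=14  …,,,,,,[@],,,,,,…
k=19  q2 h=13  …,,,,,,[,],,,,,,…
k=20  q1 h=14  …,,,,,@[,],,,,,,…
k=21  q0 h=13  …,,,,,,[@],,,,,,…
k=22  q2 h=12  …,,,,,,[,],,,,,,…
k=23  q1 h=13  …,,,,,@[,],,,,,,…
k=24  q0 h=12  …,,,,,,[@],,,,,,…
k=25  q2 h=11  …,,,,,,[,],,,,,,…
k=26  q1 h=12  …,,,,,@[,],,,,,,…
k=27  q0 h=11  …,,,,,,[@],,,,,,…
k=28  q2 h=10  …,,,,,,[,],,,,,,…
k=29  q1 h=11  …,,,,,@[,],,,,,,…
k=30  q0 h=10  …,,,,,,[@],,,,,,…
k=31  q2 h= 9  …,,,,,,[,],,,,,,…
k=32  q1 h=10  …,,,,,@[,],,,,,,…
k=33  q0 h= 9  …,,,,,,[@],,,,,,…
k=34  q2 h= 8  …,,,,,,[,],,,,,,…
k=35  q1 h= 9  …,,,,,@[,],,,,,,…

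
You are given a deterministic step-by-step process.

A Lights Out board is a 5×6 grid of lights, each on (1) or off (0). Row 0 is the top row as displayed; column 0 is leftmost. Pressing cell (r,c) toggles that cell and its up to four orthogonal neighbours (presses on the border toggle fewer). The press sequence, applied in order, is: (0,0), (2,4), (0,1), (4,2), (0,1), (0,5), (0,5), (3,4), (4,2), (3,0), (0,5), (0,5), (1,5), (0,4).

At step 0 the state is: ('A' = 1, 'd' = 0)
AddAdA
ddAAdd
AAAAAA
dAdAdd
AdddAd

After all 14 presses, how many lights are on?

t=0: AddAdA
ddAAdd
AAAAAA
dAdAdd
AdddAd
t=1: dAdAdA
AdAAdd
AAAAAA
dAdAdd
AdddAd
t=2: dAdAdA
AdAAAd
AAAddd
dAdAAd
AdddAd
t=3: AdAAdA
AAAAAd
AAAddd
dAdAAd
AdddAd
t=4: AdAAdA
AAAAAd
AAAddd
dAAAAd
AAAAAd
t=5: dAdAdA
AdAAAd
AAAddd
dAAAAd
AAAAAd
t=6: dAdAAd
AdAAAA
AAAddd
dAAAAd
AAAAAd
t=7: dAdAdA
AdAAAd
AAAddd
dAAAAd
AAAAAd
t=8: dAdAdA
AdAAAd
AAAdAd
dAAddA
AAAAdd
t=9: dAdAdA
AdAAAd
AAAdAd
dAdddA
Addddd
t=10: dAdAdA
AdAAAd
dAAdAd
AddddA
dddddd
t=11: dAdAAd
AdAAAA
dAAdAd
AddddA
dddddd
t=12: dAdAdA
AdAAAd
dAAdAd
AddddA
dddddd
t=13: dAdAdd
AdAAdA
dAAdAA
AddddA
dddddd
t=14: dAddAA
AdAAAA
dAAdAA
AddddA
dddddd

14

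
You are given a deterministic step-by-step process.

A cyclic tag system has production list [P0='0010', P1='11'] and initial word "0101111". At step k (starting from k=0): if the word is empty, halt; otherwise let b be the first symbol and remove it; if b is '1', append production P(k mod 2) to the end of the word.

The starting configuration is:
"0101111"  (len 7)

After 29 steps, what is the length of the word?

28

t=0: "0101111"  (len 7)
t=1: "101111"  (len 6)
t=2: "0111111"  (len 7)
t=3: "111111"  (len 6)
t=4: "1111111"  (len 7)
t=5: "1111110010"  (len 10)
t=6: "11111001011"  (len 11)
t=7: "11110010110010"  (len 14)
t=8: "111001011001011"  (len 15)
t=9: "110010110010110010"  (len 18)
t=10: "1001011001011001011"  (len 19)
t=11: "0010110010110010110010"  (len 22)
t=12: "010110010110010110010"  (len 21)
t=13: "10110010110010110010"  (len 20)
t=14: "011001011001011001011"  (len 21)
t=15: "11001011001011001011"  (len 20)
t=16: "100101100101100101111"  (len 21)
t=17: "001011001011001011110010"  (len 24)
t=18: "01011001011001011110010"  (len 23)
t=19: "1011001011001011110010"  (len 22)
t=20: "01100101100101111001011"  (len 23)
t=21: "1100101100101111001011"  (len 22)
t=22: "10010110010111100101111"  (len 23)
t=23: "00101100101111001011110010"  (len 26)
t=24: "0101100101111001011110010"  (len 25)
t=25: "101100101111001011110010"  (len 24)
t=26: "0110010111100101111001011"  (len 25)
t=27: "110010111100101111001011"  (len 24)
t=28: "1001011110010111100101111"  (len 25)
t=29: "0010111100101111001011110010"  (len 28)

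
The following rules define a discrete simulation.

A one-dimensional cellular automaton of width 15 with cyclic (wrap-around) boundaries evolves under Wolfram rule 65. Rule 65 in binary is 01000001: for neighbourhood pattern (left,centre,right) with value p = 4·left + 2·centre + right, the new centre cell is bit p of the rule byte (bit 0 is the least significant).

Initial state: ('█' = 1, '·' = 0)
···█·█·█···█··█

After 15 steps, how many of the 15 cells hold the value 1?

0) ···█·█·█···█··█
1) ·█·······█·····
2) ···█████···████
3) ·█·····█·█····█
4) ···███·····██··
5) ██···█·███··█·█
6) ·█·█·····█·····
7) ·····███···████
8) ·███···█·█····█
9) ···█·█·····██··
10) ██·····███··█·█
11) ·█·███···█·····
12) ·····█·█···████
13) ·███·····█····█
14) ···█·███···██··
15) ██·····█·█··█·█

6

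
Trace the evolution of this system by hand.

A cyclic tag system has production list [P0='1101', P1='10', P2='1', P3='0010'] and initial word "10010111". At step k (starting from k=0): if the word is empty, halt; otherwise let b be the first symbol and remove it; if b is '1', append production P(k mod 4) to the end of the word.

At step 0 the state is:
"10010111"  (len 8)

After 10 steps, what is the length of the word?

step 0: "10010111"  (len 8)
step 1: "00101111101"  (len 11)
step 2: "0101111101"  (len 10)
step 3: "101111101"  (len 9)
step 4: "011111010010"  (len 12)
step 5: "11111010010"  (len 11)
step 6: "111101001010"  (len 12)
step 7: "111010010101"  (len 12)
step 8: "110100101010010"  (len 15)
step 9: "101001010100101101"  (len 18)
step 10: "0100101010010110110"  (len 19)

19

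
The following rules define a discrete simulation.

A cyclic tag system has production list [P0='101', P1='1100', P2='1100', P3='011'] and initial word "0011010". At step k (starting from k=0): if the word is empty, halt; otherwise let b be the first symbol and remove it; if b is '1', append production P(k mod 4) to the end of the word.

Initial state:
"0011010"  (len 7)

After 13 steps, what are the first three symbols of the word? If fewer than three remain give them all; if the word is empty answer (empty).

k=0  "0011010"  (len 7)
k=1  "011010"  (len 6)
k=2  "11010"  (len 5)
k=3  "10101100"  (len 8)
k=4  "0101100011"  (len 10)
k=5  "101100011"  (len 9)
k=6  "011000111100"  (len 12)
k=7  "11000111100"  (len 11)
k=8  "1000111100011"  (len 13)
k=9  "000111100011101"  (len 15)
k=10  "00111100011101"  (len 14)
k=11  "0111100011101"  (len 13)
k=12  "111100011101"  (len 12)
k=13  "11100011101101"  (len 14)

111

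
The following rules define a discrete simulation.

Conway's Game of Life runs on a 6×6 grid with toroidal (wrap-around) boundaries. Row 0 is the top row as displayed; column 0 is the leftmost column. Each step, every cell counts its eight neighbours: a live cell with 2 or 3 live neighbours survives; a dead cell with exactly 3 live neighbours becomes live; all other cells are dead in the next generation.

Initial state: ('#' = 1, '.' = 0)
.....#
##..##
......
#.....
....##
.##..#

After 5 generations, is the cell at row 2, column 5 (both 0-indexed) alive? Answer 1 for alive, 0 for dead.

1

gen 0: .....#
##..##
......
#.....
....##
.##..#
gen 1: ..#...
#...##
.#....
.....#
.#..##
.....#
gen 2: #...#.
##...#
....#.
....##
....##
#...##
gen 3: ....#.
##..#.
....#.
...#..
...#..
#..#..
gen 4: ##.##.
...##.
...###
...##.
..###.
...##.
gen 5: ......
#.....
..#..#
......
..#..#
.#....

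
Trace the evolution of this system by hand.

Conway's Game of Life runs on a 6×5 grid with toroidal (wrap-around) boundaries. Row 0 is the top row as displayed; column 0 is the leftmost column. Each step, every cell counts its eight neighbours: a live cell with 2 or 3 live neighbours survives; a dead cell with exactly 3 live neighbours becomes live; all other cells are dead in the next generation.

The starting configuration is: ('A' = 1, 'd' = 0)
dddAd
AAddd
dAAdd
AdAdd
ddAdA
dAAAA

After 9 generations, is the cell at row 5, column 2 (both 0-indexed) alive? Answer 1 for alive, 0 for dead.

0

t=0: dddAd
AAddd
dAAdd
AdAdd
ddAdA
dAAAA
t=1: dddAd
AAddd
ddAdd
AdAdd
ddddA
AAddA
t=2: ddAdd
dAAdd
AdAdd
dAdAd
dddAA
AddAA
t=3: AdAdA
ddAAd
AddAd
AAdAd
ddddd
AdAdd
t=4: AdAdA
AdAdd
AddAd
AAAdd
AdAdA
AddAA
t=5: ddAdd
AdAdd
AddAd
ddAdd
ddAdd
ddAdd
t=6: ddAAd
ddAAA
ddAAA
dAAAd
dAAAd
dAAAd
t=7: ddddd
dAddd
Adddd
Adddd
AdddA
ddddA
t=8: ddddd
ddddd
AAddd
AAddd
AdddA
AdddA
t=9: ddddd
ddddd
AAddd
ddddd
ddddd
AdddA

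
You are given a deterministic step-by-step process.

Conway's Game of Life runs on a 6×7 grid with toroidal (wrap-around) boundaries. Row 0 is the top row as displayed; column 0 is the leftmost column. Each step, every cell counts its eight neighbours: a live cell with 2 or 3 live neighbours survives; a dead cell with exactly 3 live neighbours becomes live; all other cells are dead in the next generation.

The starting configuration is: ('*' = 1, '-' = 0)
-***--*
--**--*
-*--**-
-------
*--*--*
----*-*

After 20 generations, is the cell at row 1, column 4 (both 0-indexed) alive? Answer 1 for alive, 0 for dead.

0

gen 0: -***--*
--**--*
-*--**-
-------
*--*--*
----*-*
gen 1: -*--*-*
------*
--****-
*---***
*----**
-*--*-*
gen 2: ------*
*-*---*
*--*---
**-----
-*-----
-*--*--
gen 3: -*---**
**----*
--*----
***----
-**----
*------
gen 4: -*---*-
-**--**
--*---*
*--*---
--*----
*-*---*
gen 5: -----*-
-**--**
--**-**
-***---
*-**--*
*-*---*
gen 6: --*--*-
****---
-----**
-----*-
------*
*-**-*-
gen 7: *------
******-
***-***
-----*-
----***
-*****-
gen 8: *------
-------
-------
-*-*---
--*---*
****---
gen 9: *-*----
-------
-------
--*----
-------
*-**--*
gen 10: *-**--*
-------
-------
-------
-***---
*-**--*
gen 11: *-**--*
-------
-------
--*----
**-*---
----*-*
gen 12: *--*-**
-------
-------
-**----
****---
----***
gen 13: *------
------*
-------
*--*---
*--****
-------
gen 14: -------
-------
-------
*--*-*-
*--****
*---**-
gen 15: -------
-------
-------
*--*-*-
**-*---
*--*---
gen 16: -------
-------
-------
***-*-*
**-*---
***----
gen 17: -*-----
-------
**-----
--**--*
---*---
*-*----
gen 18: -*-----
**-----
***----
****---
-*-*---
-**----
gen 19: -------
-------
---*--*
---*---
---*---
**-----
gen 20: -------
-------
-------
--***--
--*----
-------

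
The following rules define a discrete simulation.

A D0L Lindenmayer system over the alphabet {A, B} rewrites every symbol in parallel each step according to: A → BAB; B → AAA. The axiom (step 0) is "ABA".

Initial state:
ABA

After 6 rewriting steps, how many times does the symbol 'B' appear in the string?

t=0: ABA
t=1: BABAAABAB
t=2: AAABABAAABABBABBABAAABABAAA
t=3: BABBABBABAAABABAAABABBABBABAAABABAAAAAABABAAAAAABABAAABABBABBABAAABABAAABABBABBAB
t=4: AAABABAAAAAABABAAAAAABABAAABABBABBABAAABABAAABABBABBABAAAB…BAAABABBABBABAAABABAAABABBABBABAAABABAAAAAABABAAAAAABABAAA  (len 243)
t=5: BABBABBABAAABABAAABABBABBABBABBABBABAAABABAAABABBABBABBABB…BBABBABBABBABAAABABAAABABBABBABBABBABBABAAABABAAABABBABBAB  (len 729)
t=6: AAABABAAAAAABABAAAAAABABAAABABBABBABAAABABAAABABBABBABAAAB…BAAABABBABBABAAABABAAABABBABBABAAABABAAAAAABABAAAAAABABAAA  (len 2187)

862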